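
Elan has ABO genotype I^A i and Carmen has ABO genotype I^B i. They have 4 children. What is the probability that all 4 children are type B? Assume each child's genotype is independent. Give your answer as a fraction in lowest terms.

1/256

ABO cross I^A i × I^B i → 1/4 O, 1/4 A, 1/4 B, 1/4 AB.
So P(type B) = 1/4 per child.
All 4 independent: (1/4)^4 = 1/256.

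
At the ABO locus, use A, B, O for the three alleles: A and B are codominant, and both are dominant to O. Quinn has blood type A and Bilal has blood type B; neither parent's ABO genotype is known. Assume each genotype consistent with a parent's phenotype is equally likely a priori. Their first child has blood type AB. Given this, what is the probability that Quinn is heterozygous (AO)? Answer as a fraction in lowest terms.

1/3

Possible genotypes: Quinn ∈ {AA, AO}; Bilal ∈ {BB, BO}.
Weight each parental genotype pair by prior × P(type-AB child):
  AA × BB: posterior weight 4/9.
  AA × BO: posterior weight 2/9.
  AO × BB: posterior weight 2/9.
  AO × BO: posterior weight 1/9.
Sum the posterior weight over pairs where Quinn is AO: 1/3.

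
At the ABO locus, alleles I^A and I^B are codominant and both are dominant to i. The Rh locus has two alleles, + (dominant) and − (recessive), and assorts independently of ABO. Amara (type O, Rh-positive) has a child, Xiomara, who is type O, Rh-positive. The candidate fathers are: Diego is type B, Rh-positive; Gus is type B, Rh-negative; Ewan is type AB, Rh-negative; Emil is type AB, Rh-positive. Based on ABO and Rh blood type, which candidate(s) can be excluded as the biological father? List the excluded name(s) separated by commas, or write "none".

A candidate is excluded only if no genotype consistent with his phenotype could produce a type O, Rh-positive child with a type O, Rh-positive mother.
Ewan (type AB, Rh-): no genotype consistent with that phenotype can produce a type-O Rh+ child with a type-O mother.
Emil (type AB, Rh+): no genotype consistent with that phenotype can produce a type-O Rh+ child with a type-O mother.

Ewan, Emil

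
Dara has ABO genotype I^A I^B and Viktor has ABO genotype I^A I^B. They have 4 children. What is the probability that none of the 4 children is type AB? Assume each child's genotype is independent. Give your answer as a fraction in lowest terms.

ABO cross I^A I^B × I^A I^B → 1/4 A, 1/4 B, 1/2 AB.
So P(type AB) = 1/2 per child.
P(not type AB) = 1/2 for one child; (1/2)^4 = 1/16.

1/16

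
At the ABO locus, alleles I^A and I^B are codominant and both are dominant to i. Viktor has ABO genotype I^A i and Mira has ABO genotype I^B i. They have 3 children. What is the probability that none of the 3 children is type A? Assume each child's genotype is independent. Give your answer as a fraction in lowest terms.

27/64

ABO cross I^A i × I^B i → 1/4 O, 1/4 A, 1/4 B, 1/4 AB.
So P(type A) = 1/4 per child.
P(not type A) = 3/4 for one child; (3/4)^3 = 27/64.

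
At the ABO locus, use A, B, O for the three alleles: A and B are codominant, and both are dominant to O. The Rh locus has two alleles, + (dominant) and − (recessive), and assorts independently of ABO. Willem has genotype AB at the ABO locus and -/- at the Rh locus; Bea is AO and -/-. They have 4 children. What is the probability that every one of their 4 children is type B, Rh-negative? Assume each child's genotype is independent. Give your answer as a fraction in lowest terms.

1/256

ABO cross AB × AO → 1/2 A, 1/4 B, 1/4 AB.
Rh cross -/- × -/- → 1 Rh-; so P(type B, Rh-negative) = 1/4 × 1 = 1/4 per child.
All 4 independent: (1/4)^4 = 1/256.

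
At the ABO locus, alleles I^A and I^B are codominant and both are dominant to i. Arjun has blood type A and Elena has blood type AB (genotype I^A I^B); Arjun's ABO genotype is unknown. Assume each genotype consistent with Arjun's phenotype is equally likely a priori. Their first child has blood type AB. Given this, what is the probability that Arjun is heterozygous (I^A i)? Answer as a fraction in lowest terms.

1/3

Possible genotypes: Arjun ∈ {I^A I^A, I^A i}; Elena ∈ {I^A I^B}.
Weight each parental genotype pair by prior × P(type-AB child):
  I^A I^A × I^A I^B: posterior weight 2/3.
  I^A i × I^A I^B: posterior weight 1/3.
Sum the posterior weight over pairs where Arjun is I^A i: 1/3.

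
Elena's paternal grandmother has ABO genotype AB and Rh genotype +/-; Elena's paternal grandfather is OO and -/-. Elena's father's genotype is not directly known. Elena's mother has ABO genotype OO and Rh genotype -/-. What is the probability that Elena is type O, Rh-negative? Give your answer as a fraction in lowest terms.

3/8

Elena's father's ABO genotype from AB × OO: 1/2 AO, 1/2 BO.
Crossing each possibility with the mother OO and summing P(type O): 1/2·1/2 + 1/2·1/2 = 1/2.
Similarly for Rh via the father's Rh distribution: P(Rh-) = 3/4.
Independent loci: 1/2 × 3/4 = 3/8.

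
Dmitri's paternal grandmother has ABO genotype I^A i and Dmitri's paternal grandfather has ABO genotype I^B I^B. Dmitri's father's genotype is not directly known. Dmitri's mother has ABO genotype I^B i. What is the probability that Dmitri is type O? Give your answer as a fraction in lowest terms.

1/8

Dmitri's father's ABO genotype from I^A i × I^B I^B: 1/2 I^A I^B, 1/2 I^B i.
Crossing each possibility with the mother I^B i and summing P(type O): 1/2·0 + 1/2·1/4 = 1/8.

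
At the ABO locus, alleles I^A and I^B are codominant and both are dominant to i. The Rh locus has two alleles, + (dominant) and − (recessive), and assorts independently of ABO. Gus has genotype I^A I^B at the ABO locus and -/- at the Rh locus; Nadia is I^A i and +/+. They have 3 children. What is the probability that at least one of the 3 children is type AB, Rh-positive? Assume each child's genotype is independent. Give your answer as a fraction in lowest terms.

37/64

ABO cross I^A I^B × I^A i → 1/2 A, 1/4 B, 1/4 AB.
Rh cross -/- × +/+ → 1 Rh+; so P(type AB, Rh-positive) = 1/4 × 1 = 1/4 per child.
P(none) = (3/4)^3 = 27/64; P(at least one) = 1 − 27/64 = 37/64.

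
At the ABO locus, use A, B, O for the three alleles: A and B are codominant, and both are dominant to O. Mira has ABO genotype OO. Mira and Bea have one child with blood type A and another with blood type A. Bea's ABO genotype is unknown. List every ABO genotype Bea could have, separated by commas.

For each candidate genotype of Bea, check whether crossing it with OO can produce every observed child phenotype.
  AA → possible child types {A} ✓
  AB → possible child types {A, B} ✓
  AO → possible child types {O, A} ✓
  BB → possible child types {B} ✗
  BO → possible child types {O, B} ✗
  OO → possible child types {O} ✗

AA, AB, AO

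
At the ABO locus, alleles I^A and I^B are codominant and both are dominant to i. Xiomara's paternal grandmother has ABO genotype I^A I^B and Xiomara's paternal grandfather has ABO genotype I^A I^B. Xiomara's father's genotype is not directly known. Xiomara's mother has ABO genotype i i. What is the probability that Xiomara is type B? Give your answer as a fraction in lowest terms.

Xiomara's father's ABO genotype from I^A I^B × I^A I^B: 1/4 I^A I^A, 1/2 I^A I^B, 1/4 I^B I^B.
Crossing each possibility with the mother i i and summing P(type B): 1/4·0 + 1/2·1/2 + 1/4·1 = 1/2.

1/2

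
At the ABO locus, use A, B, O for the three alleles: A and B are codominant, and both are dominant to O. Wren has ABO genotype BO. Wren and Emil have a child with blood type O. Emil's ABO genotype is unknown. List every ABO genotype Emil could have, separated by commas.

AO, BO, OO

For each candidate genotype of Emil, check whether crossing it with BO can produce every observed child phenotype.
  AA → possible child types {A, AB} ✗
  AB → possible child types {A, B, AB} ✗
  AO → possible child types {O, A, B, AB} ✓
  BB → possible child types {B} ✗
  BO → possible child types {O, B} ✓
  OO → possible child types {O, B} ✓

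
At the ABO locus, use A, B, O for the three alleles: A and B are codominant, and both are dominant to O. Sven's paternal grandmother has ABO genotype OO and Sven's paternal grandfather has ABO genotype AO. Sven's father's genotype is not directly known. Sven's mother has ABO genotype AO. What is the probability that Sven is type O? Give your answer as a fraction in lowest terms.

3/8

Sven's father's ABO genotype from OO × AO: 1/2 AO, 1/2 OO.
Crossing each possibility with the mother AO and summing P(type O): 1/2·1/4 + 1/2·1/2 = 3/8.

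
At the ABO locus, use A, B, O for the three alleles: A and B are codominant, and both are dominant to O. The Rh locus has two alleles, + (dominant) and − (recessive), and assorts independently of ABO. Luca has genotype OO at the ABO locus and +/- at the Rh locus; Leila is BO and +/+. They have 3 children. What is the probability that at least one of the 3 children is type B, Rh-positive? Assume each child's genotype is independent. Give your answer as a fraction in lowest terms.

7/8

ABO cross OO × BO → 1/2 O, 1/2 B.
Rh cross +/- × +/+ → 1 Rh+; so P(type B, Rh-positive) = 1/2 × 1 = 1/2 per child.
P(none) = (1/2)^3 = 1/8; P(at least one) = 1 − 1/8 = 7/8.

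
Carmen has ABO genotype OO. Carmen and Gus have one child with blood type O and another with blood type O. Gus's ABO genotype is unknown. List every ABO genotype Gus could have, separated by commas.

AO, BO, OO

For each candidate genotype of Gus, check whether crossing it with OO can produce every observed child phenotype.
  AA → possible child types {A} ✗
  AB → possible child types {A, B} ✗
  AO → possible child types {O, A} ✓
  BB → possible child types {B} ✗
  BO → possible child types {O, B} ✓
  OO → possible child types {O} ✓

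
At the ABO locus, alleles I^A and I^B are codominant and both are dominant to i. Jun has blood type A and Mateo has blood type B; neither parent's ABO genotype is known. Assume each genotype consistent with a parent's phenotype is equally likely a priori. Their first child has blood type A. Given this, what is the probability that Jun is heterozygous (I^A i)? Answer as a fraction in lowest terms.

Possible genotypes: Jun ∈ {I^A I^A, I^A i}; Mateo ∈ {I^B I^B, I^B i}.
Weight each parental genotype pair by prior × P(type-A child):
  I^A I^A × I^B i: posterior weight 2/3.
  I^A i × I^B i: posterior weight 1/3.
Sum the posterior weight over pairs where Jun is I^A i: 1/3.

1/3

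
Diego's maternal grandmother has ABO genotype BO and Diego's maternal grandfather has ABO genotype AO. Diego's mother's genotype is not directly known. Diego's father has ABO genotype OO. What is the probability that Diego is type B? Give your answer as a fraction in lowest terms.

1/4

Diego's mother's ABO genotype from BO × AO: 1/4 AB, 1/4 AO, 1/4 BO, 1/4 OO.
Crossing each possibility with the father OO and summing P(type B): 1/4·1/2 + 1/4·0 + 1/4·1/2 + 1/4·0 = 1/4.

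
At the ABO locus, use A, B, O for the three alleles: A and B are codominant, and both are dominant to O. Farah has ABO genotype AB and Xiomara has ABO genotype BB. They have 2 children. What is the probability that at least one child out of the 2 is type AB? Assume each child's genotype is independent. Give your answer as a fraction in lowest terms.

ABO cross AB × BB → 1/2 B, 1/2 AB.
So P(type AB) = 1/2 per child.
P(none) = (1/2)^2 = 1/4; P(at least one) = 1 − 1/4 = 3/4.

3/4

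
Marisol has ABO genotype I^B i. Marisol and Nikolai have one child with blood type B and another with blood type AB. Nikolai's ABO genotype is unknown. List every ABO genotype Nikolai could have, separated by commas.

I^A I^B, I^A i

For each candidate genotype of Nikolai, check whether crossing it with I^B i can produce every observed child phenotype.
  I^A I^A → possible child types {A, AB} ✗
  I^A I^B → possible child types {A, B, AB} ✓
  I^A i → possible child types {O, A, B, AB} ✓
  I^B I^B → possible child types {B} ✗
  I^B i → possible child types {O, B} ✗
  i i → possible child types {O, B} ✗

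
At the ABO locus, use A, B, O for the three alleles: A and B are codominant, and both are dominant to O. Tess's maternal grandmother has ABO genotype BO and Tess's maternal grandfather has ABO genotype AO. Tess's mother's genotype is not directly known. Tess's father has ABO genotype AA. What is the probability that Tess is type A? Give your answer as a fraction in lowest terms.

Tess's mother's ABO genotype from BO × AO: 1/4 AB, 1/4 AO, 1/4 BO, 1/4 OO.
Crossing each possibility with the father AA and summing P(type A): 1/4·1/2 + 1/4·1 + 1/4·1/2 + 1/4·1 = 3/4.

3/4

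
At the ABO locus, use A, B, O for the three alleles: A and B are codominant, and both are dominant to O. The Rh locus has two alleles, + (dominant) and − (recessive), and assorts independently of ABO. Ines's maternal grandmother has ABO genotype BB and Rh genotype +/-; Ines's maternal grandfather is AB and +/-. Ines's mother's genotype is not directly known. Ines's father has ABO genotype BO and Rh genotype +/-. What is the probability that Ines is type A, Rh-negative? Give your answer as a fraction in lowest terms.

1/32

Ines's mother's ABO genotype from BB × AB: 1/2 AB, 1/2 BB.
Crossing each possibility with the father BO and summing P(type A): 1/2·1/4 + 1/2·0 = 1/8.
Similarly for Rh via the mother's Rh distribution: P(Rh-) = 1/4.
Independent loci: 1/8 × 1/4 = 1/32.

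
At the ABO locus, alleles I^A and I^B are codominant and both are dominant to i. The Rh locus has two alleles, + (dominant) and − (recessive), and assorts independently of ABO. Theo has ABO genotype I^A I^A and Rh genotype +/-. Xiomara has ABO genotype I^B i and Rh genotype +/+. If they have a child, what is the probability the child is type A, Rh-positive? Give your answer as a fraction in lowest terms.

ABO cross I^A I^A × I^B i → offspring phenotypes: 1/2 A, 1/2 AB.
Rh cross +/- × +/+ → 1 Rh+.
Independent loci: P(type A, Rh-positive) = 1/2 × 1 = 1/2.

1/2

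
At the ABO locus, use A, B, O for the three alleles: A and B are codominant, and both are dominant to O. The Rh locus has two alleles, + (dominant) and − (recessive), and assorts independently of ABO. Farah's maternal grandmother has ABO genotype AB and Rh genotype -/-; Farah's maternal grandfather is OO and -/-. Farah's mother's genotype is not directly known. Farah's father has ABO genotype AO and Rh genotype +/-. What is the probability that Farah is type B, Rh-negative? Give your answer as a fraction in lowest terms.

1/16

Farah's mother's ABO genotype from AB × OO: 1/2 AO, 1/2 BO.
Crossing each possibility with the father AO and summing P(type B): 1/2·0 + 1/2·1/4 = 1/8.
Similarly for Rh via the mother's Rh distribution: P(Rh-) = 1/2.
Independent loci: 1/8 × 1/2 = 1/16.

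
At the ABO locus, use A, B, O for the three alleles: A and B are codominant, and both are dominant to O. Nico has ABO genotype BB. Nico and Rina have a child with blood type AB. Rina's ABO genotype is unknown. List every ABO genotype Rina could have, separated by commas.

AA, AB, AO

For each candidate genotype of Rina, check whether crossing it with BB can produce every observed child phenotype.
  AA → possible child types {AB} ✓
  AB → possible child types {B, AB} ✓
  AO → possible child types {B, AB} ✓
  BB → possible child types {B} ✗
  BO → possible child types {B} ✗
  OO → possible child types {B} ✗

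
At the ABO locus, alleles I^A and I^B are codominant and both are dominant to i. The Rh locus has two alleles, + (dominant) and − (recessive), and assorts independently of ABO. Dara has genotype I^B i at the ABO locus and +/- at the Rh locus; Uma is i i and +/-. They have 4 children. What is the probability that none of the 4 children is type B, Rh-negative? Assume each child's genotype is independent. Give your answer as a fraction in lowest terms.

ABO cross I^B i × i i → 1/2 O, 1/2 B.
Rh cross +/- × +/- → 3/4 Rh+, 1/4 Rh-; so P(type B, Rh-negative) = 1/2 × 1/4 = 1/8 per child.
P(not type B, Rh-negative) = 7/8 for one child; (7/8)^4 = 2401/4096.

2401/4096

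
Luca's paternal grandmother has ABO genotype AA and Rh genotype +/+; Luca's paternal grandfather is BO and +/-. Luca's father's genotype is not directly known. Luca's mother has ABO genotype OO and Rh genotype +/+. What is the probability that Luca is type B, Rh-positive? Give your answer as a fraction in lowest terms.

1/4

Luca's father's ABO genotype from AA × BO: 1/2 AB, 1/2 AO.
Crossing each possibility with the mother OO and summing P(type B): 1/2·1/2 + 1/2·0 = 1/4.
Similarly for Rh via the father's Rh distribution: P(Rh+) = 1.
Independent loci: 1/4 × 1 = 1/4.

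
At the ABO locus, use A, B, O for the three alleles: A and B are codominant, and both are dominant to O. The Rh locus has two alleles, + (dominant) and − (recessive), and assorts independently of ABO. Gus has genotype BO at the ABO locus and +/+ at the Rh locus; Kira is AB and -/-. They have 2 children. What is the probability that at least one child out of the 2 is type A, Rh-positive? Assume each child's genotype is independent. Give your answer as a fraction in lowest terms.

7/16

ABO cross BO × AB → 1/4 A, 1/2 B, 1/4 AB.
Rh cross +/+ × -/- → 1 Rh+; so P(type A, Rh-positive) = 1/4 × 1 = 1/4 per child.
P(none) = (3/4)^2 = 9/16; P(at least one) = 1 − 9/16 = 7/16.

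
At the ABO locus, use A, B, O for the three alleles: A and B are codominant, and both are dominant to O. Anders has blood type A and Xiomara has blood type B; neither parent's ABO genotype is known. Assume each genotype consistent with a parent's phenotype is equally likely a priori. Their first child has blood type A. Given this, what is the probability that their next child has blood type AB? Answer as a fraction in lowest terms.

5/12

Possible genotypes: Anders ∈ {AA, AO}; Xiomara ∈ {BB, BO}.
Weight each parental genotype pair by prior × P(type-A child):
  AA × BO: posterior weight 2/3; P(next child type AB) = 1/2.
  AO × BO: posterior weight 1/3; P(next child type AB) = 1/4.
Weighted sum = 5/12.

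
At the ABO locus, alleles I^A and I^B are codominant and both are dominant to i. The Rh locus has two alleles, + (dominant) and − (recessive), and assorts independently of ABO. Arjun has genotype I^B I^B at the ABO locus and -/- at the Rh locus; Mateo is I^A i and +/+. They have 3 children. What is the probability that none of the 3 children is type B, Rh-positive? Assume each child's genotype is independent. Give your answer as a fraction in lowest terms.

1/8

ABO cross I^B I^B × I^A i → 1/2 B, 1/2 AB.
Rh cross -/- × +/+ → 1 Rh+; so P(type B, Rh-positive) = 1/2 × 1 = 1/2 per child.
P(not type B, Rh-positive) = 1/2 for one child; (1/2)^3 = 1/8.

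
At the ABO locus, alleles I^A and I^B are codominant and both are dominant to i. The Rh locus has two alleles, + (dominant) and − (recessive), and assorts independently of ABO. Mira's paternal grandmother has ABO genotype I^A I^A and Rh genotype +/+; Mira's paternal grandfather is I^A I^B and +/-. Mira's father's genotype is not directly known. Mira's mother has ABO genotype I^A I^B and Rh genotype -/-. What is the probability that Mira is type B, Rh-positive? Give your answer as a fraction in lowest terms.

Mira's father's ABO genotype from I^A I^A × I^A I^B: 1/2 I^A I^A, 1/2 I^A I^B.
Crossing each possibility with the mother I^A I^B and summing P(type B): 1/2·0 + 1/2·1/4 = 1/8.
Similarly for Rh via the father's Rh distribution: P(Rh+) = 3/4.
Independent loci: 1/8 × 3/4 = 3/32.

3/32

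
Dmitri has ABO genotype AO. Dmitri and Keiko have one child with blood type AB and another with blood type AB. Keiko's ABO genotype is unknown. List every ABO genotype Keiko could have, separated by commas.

For each candidate genotype of Keiko, check whether crossing it with AO can produce every observed child phenotype.
  AA → possible child types {A} ✗
  AB → possible child types {A, B, AB} ✓
  AO → possible child types {O, A} ✗
  BB → possible child types {B, AB} ✓
  BO → possible child types {O, A, B, AB} ✓
  OO → possible child types {O, A} ✗

AB, BB, BO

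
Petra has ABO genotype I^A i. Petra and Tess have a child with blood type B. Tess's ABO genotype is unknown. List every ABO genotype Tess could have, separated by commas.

For each candidate genotype of Tess, check whether crossing it with I^A i can produce every observed child phenotype.
  I^A I^A → possible child types {A} ✗
  I^A I^B → possible child types {A, B, AB} ✓
  I^A i → possible child types {O, A} ✗
  I^B I^B → possible child types {B, AB} ✓
  I^B i → possible child types {O, A, B, AB} ✓
  i i → possible child types {O, A} ✗

I^A I^B, I^B I^B, I^B i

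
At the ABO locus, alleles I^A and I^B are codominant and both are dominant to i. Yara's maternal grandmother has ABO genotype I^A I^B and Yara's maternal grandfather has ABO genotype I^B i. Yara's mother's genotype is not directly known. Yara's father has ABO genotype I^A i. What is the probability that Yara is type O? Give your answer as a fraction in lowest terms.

Yara's mother's ABO genotype from I^A I^B × I^B i: 1/4 I^A I^B, 1/4 I^A i, 1/4 I^B I^B, 1/4 I^B i.
Crossing each possibility with the father I^A i and summing P(type O): 1/4·0 + 1/4·1/4 + 1/4·0 + 1/4·1/4 = 1/8.

1/8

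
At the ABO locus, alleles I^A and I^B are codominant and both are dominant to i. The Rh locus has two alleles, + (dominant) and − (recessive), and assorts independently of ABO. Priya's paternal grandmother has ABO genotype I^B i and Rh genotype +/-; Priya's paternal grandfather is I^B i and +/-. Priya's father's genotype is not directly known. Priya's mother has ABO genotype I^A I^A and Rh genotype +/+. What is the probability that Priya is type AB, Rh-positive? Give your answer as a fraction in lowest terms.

1/2

Priya's father's ABO genotype from I^B i × I^B i: 1/4 I^B I^B, 1/2 I^B i, 1/4 i i.
Crossing each possibility with the mother I^A I^A and summing P(type AB): 1/4·1 + 1/2·1/2 + 1/4·0 = 1/2.
Similarly for Rh via the father's Rh distribution: P(Rh+) = 1.
Independent loci: 1/2 × 1 = 1/2.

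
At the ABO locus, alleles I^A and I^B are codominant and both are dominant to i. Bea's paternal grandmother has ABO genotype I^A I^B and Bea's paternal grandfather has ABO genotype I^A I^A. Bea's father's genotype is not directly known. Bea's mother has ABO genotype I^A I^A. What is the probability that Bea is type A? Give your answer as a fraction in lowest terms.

3/4

Bea's father's ABO genotype from I^A I^B × I^A I^A: 1/2 I^A I^A, 1/2 I^A I^B.
Crossing each possibility with the mother I^A I^A and summing P(type A): 1/2·1 + 1/2·1/2 = 3/4.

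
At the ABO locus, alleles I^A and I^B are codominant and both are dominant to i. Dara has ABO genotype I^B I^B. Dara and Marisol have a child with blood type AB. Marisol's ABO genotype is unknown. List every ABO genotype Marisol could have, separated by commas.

For each candidate genotype of Marisol, check whether crossing it with I^B I^B can produce every observed child phenotype.
  I^A I^A → possible child types {AB} ✓
  I^A I^B → possible child types {B, AB} ✓
  I^A i → possible child types {B, AB} ✓
  I^B I^B → possible child types {B} ✗
  I^B i → possible child types {B} ✗
  i i → possible child types {B} ✗

I^A I^A, I^A I^B, I^A i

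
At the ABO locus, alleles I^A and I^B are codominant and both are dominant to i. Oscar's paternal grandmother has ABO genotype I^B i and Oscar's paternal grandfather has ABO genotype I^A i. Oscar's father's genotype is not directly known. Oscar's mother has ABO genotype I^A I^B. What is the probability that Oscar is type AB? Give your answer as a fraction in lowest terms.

1/4

Oscar's father's ABO genotype from I^B i × I^A i: 1/4 I^A I^B, 1/4 I^A i, 1/4 I^B i, 1/4 i i.
Crossing each possibility with the mother I^A I^B and summing P(type AB): 1/4·1/2 + 1/4·1/4 + 1/4·1/4 + 1/4·0 = 1/4.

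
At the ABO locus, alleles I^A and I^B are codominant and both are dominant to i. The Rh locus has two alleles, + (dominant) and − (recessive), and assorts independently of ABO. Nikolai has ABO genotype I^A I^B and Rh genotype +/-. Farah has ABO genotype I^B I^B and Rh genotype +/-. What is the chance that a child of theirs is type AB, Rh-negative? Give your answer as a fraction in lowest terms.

ABO cross I^A I^B × I^B I^B → offspring phenotypes: 1/2 B, 1/2 AB.
Rh cross +/- × +/- → 3/4 Rh+, 1/4 Rh-.
Independent loci: P(type AB, Rh-negative) = 1/2 × 1/4 = 1/8.

1/8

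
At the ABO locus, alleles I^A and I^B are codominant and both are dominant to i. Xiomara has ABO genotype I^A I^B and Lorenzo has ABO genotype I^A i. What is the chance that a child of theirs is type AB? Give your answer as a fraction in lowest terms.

1/4

ABO cross I^A I^B × I^A i → offspring phenotypes: 1/2 A, 1/4 B, 1/4 AB.
So P(type AB) = 1/4.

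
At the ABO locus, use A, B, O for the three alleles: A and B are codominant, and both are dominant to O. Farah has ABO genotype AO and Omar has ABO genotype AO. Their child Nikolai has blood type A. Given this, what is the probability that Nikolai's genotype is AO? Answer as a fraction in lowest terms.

2/3

Cross AO × AO → 1/4 AA, 1/2 AO, 1/4 OO.
Type-A genotypes among offspring: AA (1/4), AO (1/2); total 3/4.
P(AO | type A) = (1/2) / (3/4) = 2/3.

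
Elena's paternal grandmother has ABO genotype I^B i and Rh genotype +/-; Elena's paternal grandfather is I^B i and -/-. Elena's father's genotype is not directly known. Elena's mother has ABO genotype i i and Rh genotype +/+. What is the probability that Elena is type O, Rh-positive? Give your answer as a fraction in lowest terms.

Elena's father's ABO genotype from I^B i × I^B i: 1/4 I^B I^B, 1/2 I^B i, 1/4 i i.
Crossing each possibility with the mother i i and summing P(type O): 1/4·0 + 1/2·1/2 + 1/4·1 = 1/2.
Similarly for Rh via the father's Rh distribution: P(Rh+) = 1.
Independent loci: 1/2 × 1 = 1/2.

1/2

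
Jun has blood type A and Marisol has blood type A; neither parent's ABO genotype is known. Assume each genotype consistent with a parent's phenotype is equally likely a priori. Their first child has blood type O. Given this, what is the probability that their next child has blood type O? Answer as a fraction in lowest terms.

Possible genotypes: Jun ∈ {I^A I^A, I^A i}; Marisol ∈ {I^A I^A, I^A i}.
Weight each parental genotype pair by prior × P(type-O child):
  I^A i × I^A i: posterior weight 1; P(next child type O) = 1/4.
Weighted sum = 1/4.

1/4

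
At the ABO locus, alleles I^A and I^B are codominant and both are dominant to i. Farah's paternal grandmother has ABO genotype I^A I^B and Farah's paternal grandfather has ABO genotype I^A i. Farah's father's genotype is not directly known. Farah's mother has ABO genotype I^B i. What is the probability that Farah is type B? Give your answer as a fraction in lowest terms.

3/8

Farah's father's ABO genotype from I^A I^B × I^A i: 1/4 I^A I^A, 1/4 I^A I^B, 1/4 I^A i, 1/4 I^B i.
Crossing each possibility with the mother I^B i and summing P(type B): 1/4·0 + 1/4·1/2 + 1/4·1/4 + 1/4·3/4 = 3/8.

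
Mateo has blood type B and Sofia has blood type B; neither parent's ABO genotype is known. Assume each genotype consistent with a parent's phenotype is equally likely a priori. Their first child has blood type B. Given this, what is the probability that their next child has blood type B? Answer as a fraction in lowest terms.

19/20

Possible genotypes: Mateo ∈ {I^B I^B, I^B i}; Sofia ∈ {I^B I^B, I^B i}.
Weight each parental genotype pair by prior × P(type-B child):
  I^B I^B × I^B I^B: posterior weight 4/15; P(next child type B) = 1.
  I^B I^B × I^B i: posterior weight 4/15; P(next child type B) = 1.
  I^B i × I^B I^B: posterior weight 4/15; P(next child type B) = 1.
  I^B i × I^B i: posterior weight 1/5; P(next child type B) = 3/4.
Weighted sum = 19/20.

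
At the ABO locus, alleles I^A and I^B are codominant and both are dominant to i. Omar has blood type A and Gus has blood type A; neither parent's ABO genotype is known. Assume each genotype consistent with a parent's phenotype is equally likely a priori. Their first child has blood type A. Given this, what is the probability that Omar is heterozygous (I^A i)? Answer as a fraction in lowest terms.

7/15

Possible genotypes: Omar ∈ {I^A I^A, I^A i}; Gus ∈ {I^A I^A, I^A i}.
Weight each parental genotype pair by prior × P(type-A child):
  I^A I^A × I^A I^A: posterior weight 4/15.
  I^A I^A × I^A i: posterior weight 4/15.
  I^A i × I^A I^A: posterior weight 4/15.
  I^A i × I^A i: posterior weight 1/5.
Sum the posterior weight over pairs where Omar is I^A i: 7/15.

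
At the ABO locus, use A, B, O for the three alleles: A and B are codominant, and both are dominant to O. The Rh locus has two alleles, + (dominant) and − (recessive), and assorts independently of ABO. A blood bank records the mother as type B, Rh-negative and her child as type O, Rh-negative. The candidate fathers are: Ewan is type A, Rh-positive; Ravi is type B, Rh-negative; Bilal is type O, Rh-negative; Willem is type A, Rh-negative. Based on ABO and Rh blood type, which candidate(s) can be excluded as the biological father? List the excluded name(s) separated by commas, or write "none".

A candidate is excluded only if no genotype consistent with his phenotype could produce a type O, Rh-negative child with a type B, Rh-negative mother.
Every candidate has at least one consistent genotype combination, so none can be excluded.

none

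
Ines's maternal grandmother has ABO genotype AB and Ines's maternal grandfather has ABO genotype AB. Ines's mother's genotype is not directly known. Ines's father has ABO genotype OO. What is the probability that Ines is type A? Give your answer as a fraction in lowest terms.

1/2

Ines's mother's ABO genotype from AB × AB: 1/4 AA, 1/2 AB, 1/4 BB.
Crossing each possibility with the father OO and summing P(type A): 1/4·1 + 1/2·1/2 + 1/4·0 = 1/2.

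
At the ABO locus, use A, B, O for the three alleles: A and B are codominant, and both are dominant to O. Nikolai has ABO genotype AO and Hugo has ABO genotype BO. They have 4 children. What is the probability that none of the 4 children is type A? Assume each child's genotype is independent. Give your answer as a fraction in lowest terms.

81/256

ABO cross AO × BO → 1/4 O, 1/4 A, 1/4 B, 1/4 AB.
So P(type A) = 1/4 per child.
P(not type A) = 3/4 for one child; (3/4)^4 = 81/256.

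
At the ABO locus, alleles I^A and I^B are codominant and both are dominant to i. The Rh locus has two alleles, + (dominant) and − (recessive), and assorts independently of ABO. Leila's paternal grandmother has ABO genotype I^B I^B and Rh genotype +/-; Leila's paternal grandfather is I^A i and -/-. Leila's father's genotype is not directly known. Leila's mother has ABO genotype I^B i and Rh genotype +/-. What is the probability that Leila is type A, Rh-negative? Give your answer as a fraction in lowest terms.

Leila's father's ABO genotype from I^B I^B × I^A i: 1/2 I^A I^B, 1/2 I^B i.
Crossing each possibility with the mother I^B i and summing P(type A): 1/2·1/4 + 1/2·0 = 1/8.
Similarly for Rh via the father's Rh distribution: P(Rh-) = 3/8.
Independent loci: 1/8 × 3/8 = 3/64.

3/64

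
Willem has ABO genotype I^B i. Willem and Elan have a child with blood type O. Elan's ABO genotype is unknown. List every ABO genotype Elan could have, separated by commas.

For each candidate genotype of Elan, check whether crossing it with I^B i can produce every observed child phenotype.
  I^A I^A → possible child types {A, AB} ✗
  I^A I^B → possible child types {A, B, AB} ✗
  I^A i → possible child types {O, A, B, AB} ✓
  I^B I^B → possible child types {B} ✗
  I^B i → possible child types {O, B} ✓
  i i → possible child types {O, B} ✓

I^A i, I^B i, i i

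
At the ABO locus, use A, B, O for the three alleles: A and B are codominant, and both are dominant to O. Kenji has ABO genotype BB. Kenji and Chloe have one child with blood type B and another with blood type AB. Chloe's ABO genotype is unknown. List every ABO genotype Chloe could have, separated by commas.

For each candidate genotype of Chloe, check whether crossing it with BB can produce every observed child phenotype.
  AA → possible child types {AB} ✗
  AB → possible child types {B, AB} ✓
  AO → possible child types {B, AB} ✓
  BB → possible child types {B} ✗
  BO → possible child types {B} ✗
  OO → possible child types {B} ✗

AB, AO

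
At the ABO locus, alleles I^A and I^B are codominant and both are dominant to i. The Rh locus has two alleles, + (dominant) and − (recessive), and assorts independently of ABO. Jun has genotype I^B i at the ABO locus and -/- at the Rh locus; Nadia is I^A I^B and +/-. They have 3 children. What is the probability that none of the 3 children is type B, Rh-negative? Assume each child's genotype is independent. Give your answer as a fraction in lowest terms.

27/64

ABO cross I^B i × I^A I^B → 1/4 A, 1/2 B, 1/4 AB.
Rh cross -/- × +/- → 1/2 Rh+, 1/2 Rh-; so P(type B, Rh-negative) = 1/2 × 1/2 = 1/4 per child.
P(not type B, Rh-negative) = 3/4 for one child; (3/4)^3 = 27/64.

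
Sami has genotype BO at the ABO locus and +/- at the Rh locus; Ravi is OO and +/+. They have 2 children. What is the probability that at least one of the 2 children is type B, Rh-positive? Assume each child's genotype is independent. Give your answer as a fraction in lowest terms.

3/4

ABO cross BO × OO → 1/2 O, 1/2 B.
Rh cross +/- × +/+ → 1 Rh+; so P(type B, Rh-positive) = 1/2 × 1 = 1/2 per child.
P(none) = (1/2)^2 = 1/4; P(at least one) = 1 − 1/4 = 3/4.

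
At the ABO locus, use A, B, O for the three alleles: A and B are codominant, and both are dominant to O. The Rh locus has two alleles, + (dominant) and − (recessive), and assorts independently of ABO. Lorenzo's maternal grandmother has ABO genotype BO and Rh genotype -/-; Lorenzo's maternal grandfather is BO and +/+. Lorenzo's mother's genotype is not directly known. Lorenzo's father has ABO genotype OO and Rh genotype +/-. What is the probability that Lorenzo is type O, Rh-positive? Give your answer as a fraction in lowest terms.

Lorenzo's mother's ABO genotype from BO × BO: 1/4 BB, 1/2 BO, 1/4 OO.
Crossing each possibility with the father OO and summing P(type O): 1/4·0 + 1/2·1/2 + 1/4·1 = 1/2.
Similarly for Rh via the mother's Rh distribution: P(Rh+) = 3/4.
Independent loci: 1/2 × 3/4 = 3/8.

3/8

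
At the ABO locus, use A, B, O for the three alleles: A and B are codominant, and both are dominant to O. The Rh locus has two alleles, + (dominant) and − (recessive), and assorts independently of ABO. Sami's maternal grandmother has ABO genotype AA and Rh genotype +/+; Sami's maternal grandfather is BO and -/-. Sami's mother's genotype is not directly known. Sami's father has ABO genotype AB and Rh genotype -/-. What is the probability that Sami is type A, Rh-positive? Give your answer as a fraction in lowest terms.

3/16

Sami's mother's ABO genotype from AA × BO: 1/2 AB, 1/2 AO.
Crossing each possibility with the father AB and summing P(type A): 1/2·1/4 + 1/2·1/2 = 3/8.
Similarly for Rh via the mother's Rh distribution: P(Rh+) = 1/2.
Independent loci: 3/8 × 1/2 = 3/16.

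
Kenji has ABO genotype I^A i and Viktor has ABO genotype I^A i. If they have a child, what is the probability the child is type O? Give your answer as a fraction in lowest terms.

ABO cross I^A i × I^A i → offspring phenotypes: 1/4 O, 3/4 A.
So P(type O) = 1/4.

1/4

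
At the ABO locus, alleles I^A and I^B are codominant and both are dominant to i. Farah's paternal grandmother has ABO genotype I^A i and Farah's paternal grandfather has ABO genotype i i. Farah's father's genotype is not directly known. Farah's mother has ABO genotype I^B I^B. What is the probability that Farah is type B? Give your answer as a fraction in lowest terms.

3/4

Farah's father's ABO genotype from I^A i × i i: 1/2 I^A i, 1/2 i i.
Crossing each possibility with the mother I^B I^B and summing P(type B): 1/2·1/2 + 1/2·1 = 3/4.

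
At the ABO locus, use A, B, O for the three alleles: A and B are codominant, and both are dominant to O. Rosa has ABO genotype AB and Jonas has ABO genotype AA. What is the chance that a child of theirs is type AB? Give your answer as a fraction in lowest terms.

ABO cross AB × AA → offspring phenotypes: 1/2 A, 1/2 AB.
So P(type AB) = 1/2.

1/2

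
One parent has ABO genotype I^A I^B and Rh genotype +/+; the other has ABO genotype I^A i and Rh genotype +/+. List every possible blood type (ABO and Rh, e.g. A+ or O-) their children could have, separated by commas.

A+, B+, AB+

Gametes from I^A I^B × I^A i give offspring ABO genotypes I^A I^A, I^A I^B, I^A i, I^B i, i.e. phenotypes A, B, AB.
Rh cross +/+ × +/+ → phenotypes Rh+.
Combining independently: A+, B+, AB+.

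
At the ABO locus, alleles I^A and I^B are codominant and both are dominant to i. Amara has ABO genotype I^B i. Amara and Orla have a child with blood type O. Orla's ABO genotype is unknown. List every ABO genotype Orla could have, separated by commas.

For each candidate genotype of Orla, check whether crossing it with I^B i can produce every observed child phenotype.
  I^A I^A → possible child types {A, AB} ✗
  I^A I^B → possible child types {A, B, AB} ✗
  I^A i → possible child types {O, A, B, AB} ✓
  I^B I^B → possible child types {B} ✗
  I^B i → possible child types {O, B} ✓
  i i → possible child types {O, B} ✓

I^A i, I^B i, i i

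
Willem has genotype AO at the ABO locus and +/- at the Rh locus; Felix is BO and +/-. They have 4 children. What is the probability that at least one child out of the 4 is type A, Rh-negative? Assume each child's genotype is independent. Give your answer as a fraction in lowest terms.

14911/65536

ABO cross AO × BO → 1/4 O, 1/4 A, 1/4 B, 1/4 AB.
Rh cross +/- × +/- → 3/4 Rh+, 1/4 Rh-; so P(type A, Rh-negative) = 1/4 × 1/4 = 1/16 per child.
P(none) = (15/16)^4 = 50625/65536; P(at least one) = 1 − 50625/65536 = 14911/65536.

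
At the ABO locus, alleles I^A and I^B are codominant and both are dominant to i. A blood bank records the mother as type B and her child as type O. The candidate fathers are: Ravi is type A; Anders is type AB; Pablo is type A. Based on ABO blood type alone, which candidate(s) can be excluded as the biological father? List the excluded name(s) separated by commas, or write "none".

Anders

A candidate is excluded only if no genotype consistent with his phenotype could produce a type O child with a type B mother.
Anders (type AB): no genotype consistent with that phenotype can produce a type-O child with a type-B mother.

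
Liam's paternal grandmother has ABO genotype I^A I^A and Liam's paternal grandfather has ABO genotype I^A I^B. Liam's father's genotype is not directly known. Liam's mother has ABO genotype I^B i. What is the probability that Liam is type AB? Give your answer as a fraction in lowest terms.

3/8

Liam's father's ABO genotype from I^A I^A × I^A I^B: 1/2 I^A I^A, 1/2 I^A I^B.
Crossing each possibility with the mother I^B i and summing P(type AB): 1/2·1/2 + 1/2·1/4 = 3/8.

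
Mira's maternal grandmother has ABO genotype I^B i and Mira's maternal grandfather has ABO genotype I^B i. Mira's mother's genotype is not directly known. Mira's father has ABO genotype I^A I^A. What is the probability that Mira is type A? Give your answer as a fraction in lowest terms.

Mira's mother's ABO genotype from I^B i × I^B i: 1/4 I^B I^B, 1/2 I^B i, 1/4 i i.
Crossing each possibility with the father I^A I^A and summing P(type A): 1/4·0 + 1/2·1/2 + 1/4·1 = 1/2.

1/2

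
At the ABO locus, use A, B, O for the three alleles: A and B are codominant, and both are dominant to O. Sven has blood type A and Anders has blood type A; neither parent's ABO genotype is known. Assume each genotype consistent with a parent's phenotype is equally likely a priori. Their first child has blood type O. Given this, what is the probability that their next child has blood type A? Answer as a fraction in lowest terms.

3/4

Possible genotypes: Sven ∈ {AA, AO}; Anders ∈ {AA, AO}.
Weight each parental genotype pair by prior × P(type-O child):
  AO × AO: posterior weight 1; P(next child type A) = 3/4.
Weighted sum = 3/4.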